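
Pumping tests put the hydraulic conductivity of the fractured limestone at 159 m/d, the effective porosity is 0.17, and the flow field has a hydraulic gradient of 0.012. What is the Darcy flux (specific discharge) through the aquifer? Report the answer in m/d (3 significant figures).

Darcy flux q = K·i = 159 × 0.012 = 1.908 m/d

1.91 m/d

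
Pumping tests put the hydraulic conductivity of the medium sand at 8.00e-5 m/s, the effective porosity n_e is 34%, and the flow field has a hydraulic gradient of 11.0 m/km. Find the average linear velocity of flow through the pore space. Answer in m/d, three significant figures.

K = 8.00e-5 m/s × 86400 s/d = 6.912 m/d
Specific discharge q = 6.912 × 0.011 = 0.07603 m/d
v = Ki/n = 6.912·0.011/0.34 = 0.2236 m/d

0.224 m/d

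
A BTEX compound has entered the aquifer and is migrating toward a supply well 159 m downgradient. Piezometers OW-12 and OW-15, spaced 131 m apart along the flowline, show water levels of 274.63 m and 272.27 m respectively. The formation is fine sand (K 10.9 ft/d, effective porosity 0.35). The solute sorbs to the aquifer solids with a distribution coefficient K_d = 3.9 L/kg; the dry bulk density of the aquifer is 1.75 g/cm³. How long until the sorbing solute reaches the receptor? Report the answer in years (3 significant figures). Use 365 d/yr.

52.2 years

Hydraulic gradient i = (274.63 − 272.27) / 131 = 2.36 / 131 = 0.01802
K = 10.9 ft/d × 0.3048 = 3.322 m/d
Darcy flux q = K·i = 3.322 × 0.01802 = 0.05985 m/d
Average linear velocity = 0.05985 / 0.35 = 0.1710 m/d
Retardation R = 1 + ρ_b·K_d/n = 1 + 1.75×3.9/0.35 = 20.50
Contaminant velocity v_c = v/R = 0.1710/20.50 = 0.008342 m/d
t = L/v_c = 159/0.008342 = 19060 d
   = 19060/365 = 52.2 yr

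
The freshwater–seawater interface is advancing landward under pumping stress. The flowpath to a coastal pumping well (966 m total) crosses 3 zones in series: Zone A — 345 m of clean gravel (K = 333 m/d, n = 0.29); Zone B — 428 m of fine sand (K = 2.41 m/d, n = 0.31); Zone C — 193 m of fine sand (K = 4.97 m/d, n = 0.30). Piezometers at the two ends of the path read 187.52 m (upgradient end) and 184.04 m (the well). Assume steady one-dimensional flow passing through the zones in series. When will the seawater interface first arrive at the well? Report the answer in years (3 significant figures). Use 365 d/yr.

49.8 years

Total head drop ΔH = 187.52 − 184.04 = 3.48 m
Continuity: the same q passes through each zone, so ΔH = q·Σ(L_j/K_j) — the zones act as resistances in series.
Σ(L/K) = 345/333 + 428/2.41 + 193/4.97 = 1.036 + 177.6 + 38.83 = 217.5 d
q = ΔH / Σ(L/K) = 3.48 / 217.5 = 0.01600 m/d (same in every zone)
Zone A: v = q/n = 0.01600/0.29 = 0.05518 m/d → t_A = 345/0.05518 = 6252 d
Zone B: v = q/n = 0.01600/0.31 = 0.05162 m/d → t_B = 428/0.05162 = 8291 d
Zone C: v = q/n = 0.01600/0.30 = 0.05334 m/d → t_C = 193/0.05334 = 3618 d
Total t = 6252 + 8291 + 3618 = 18160 d
   = 18160 / 365 = 49.8 yr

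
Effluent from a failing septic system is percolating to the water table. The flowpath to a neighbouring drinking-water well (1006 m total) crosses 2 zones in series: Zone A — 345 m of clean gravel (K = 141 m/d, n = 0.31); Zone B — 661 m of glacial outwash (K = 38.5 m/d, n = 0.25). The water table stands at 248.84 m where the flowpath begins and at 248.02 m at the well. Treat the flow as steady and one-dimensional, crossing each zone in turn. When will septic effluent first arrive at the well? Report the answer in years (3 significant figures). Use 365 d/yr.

Total head drop ΔH = 248.84 − 248.02 = 0.82 m
Steady 1-D flow in series ⇒ the Darcy flux q is identical in every zone and the zone head losses add (resistances L/K in series).
Σ(L/K) = 345/141 + 661/38.5 = 2.447 + 17.17 = 19.62 d
q = ΔH / Σ(L/K) = 0.82 / 19.62 = 0.04180 m/d (same in every zone)
Zone A: v = q/n = 0.04180/0.31 = 0.1348 m/d → t_A = 345/0.1348 = 2558 d
Zone B: v = q/n = 0.04180/0.25 = 0.1672 m/d → t_B = 661/0.1672 = 3953 d
Total t = 2558 + 3953 = 6511 d
   = 6511 / 365 = 17.8 yr

17.8 years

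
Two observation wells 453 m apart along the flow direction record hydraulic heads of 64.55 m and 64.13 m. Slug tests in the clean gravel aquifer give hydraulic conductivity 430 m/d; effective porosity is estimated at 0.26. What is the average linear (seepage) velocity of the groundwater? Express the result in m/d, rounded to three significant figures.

1.53 m/d

Hydraulic gradient i = (64.55 − 64.13) / 453 = 0.42 / 453 = 9.272e-4
q = Ki = 430 × 9.272e-4 = 0.3987 m/d
v = Ki/n = 430·9.272e-4/0.26 = 1.533 m/d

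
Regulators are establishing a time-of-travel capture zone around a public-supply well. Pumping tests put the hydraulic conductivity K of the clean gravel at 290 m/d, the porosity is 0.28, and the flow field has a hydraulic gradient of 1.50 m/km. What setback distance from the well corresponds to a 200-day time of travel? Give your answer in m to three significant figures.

Specific discharge q = 290 × 0.0015 = 0.4350 m/d
Average linear velocity = 0.4350 / 0.28 = 1.554 m/d
L = v × T = 1.554 × 200 = 310.7 m

311 m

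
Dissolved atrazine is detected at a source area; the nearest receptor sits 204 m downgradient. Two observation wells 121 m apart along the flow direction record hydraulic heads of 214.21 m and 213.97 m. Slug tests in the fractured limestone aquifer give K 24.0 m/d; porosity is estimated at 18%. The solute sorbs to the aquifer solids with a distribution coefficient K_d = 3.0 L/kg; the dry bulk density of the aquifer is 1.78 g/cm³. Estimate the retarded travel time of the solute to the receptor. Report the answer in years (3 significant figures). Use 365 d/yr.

64.8 years

Hydraulic gradient i = (214.21 − 213.97) / 121 = 0.24 / 121 = 0.001983
q = Ki = 24.0 × 0.001983 = 0.04760 m/d
Average linear velocity = 0.04760 / 0.18 = 0.2645 m/d
Retardation R = 1 + ρ_b·K_d/n = 1 + 1.78×3.0/0.18 = 30.67
Contaminant velocity v_c = v/R = 0.2645/30.67 = 0.008624 m/d
t = L/v_c = 204/0.008624 = 23660 d
   = 23660/365 = 64.8 yr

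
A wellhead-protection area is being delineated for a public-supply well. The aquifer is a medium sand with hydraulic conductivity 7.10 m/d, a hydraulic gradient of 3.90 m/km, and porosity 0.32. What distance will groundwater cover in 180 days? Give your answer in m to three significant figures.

15.6 m

q = Ki = 7.10 × 0.0039 = 0.02769 m/d
v = Ki/n = 7.10·0.0039/0.32 = 0.08653 m/d
L = v × T = 0.08653 × 180 = 15.58 m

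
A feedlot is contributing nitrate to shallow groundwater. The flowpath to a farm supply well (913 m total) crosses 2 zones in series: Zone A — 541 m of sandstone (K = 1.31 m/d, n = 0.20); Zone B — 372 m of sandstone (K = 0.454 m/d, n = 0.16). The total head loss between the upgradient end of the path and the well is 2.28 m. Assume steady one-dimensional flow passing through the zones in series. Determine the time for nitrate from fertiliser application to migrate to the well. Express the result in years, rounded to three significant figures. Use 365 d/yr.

Steady 1-D flow in series ⇒ the Darcy flux q is identical in every zone and the zone head losses add (resistances L/K in series).
Σ(L/K) = 541/1.31 + 372/0.454 = 413.0 + 819.4 = 1232 d
q = ΔH / Σ(L/K) = 2.28 / 1232 = 0.001850 m/d (same in every zone)
Zone A: v = q/n = 0.001850/0.20 = 0.009251 m/d → t_A = 541/0.009251 = 58480 d
Zone B: v = q/n = 0.001850/0.16 = 0.01156 m/d → t_B = 372/0.01156 = 32170 d
Total t = 58480 + 32170 = 90650 d
   = 90650 / 365 = 248 yr

248 years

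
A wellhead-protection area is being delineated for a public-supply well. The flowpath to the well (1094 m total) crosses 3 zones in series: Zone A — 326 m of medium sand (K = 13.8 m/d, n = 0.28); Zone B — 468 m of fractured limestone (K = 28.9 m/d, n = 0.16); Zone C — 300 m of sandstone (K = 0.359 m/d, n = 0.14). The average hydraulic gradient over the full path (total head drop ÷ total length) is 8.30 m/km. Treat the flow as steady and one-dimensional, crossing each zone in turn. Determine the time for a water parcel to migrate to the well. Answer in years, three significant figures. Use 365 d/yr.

For zones in series the flux q is common to all zones; the equivalent conductivity is the harmonic (thickness-weighted) mean, K_eq = L_total / Σ(L_j/K_j).
Σ(L/K) = 326/13.8 + 468/28.9 + 300/0.359 = 23.62 + 16.19 + 835.7 = 875.5 d
K_eq = L_total / Σ(L/K) = 1094 / 875.5 = 1.250 m/d
q = K_eq · i = 1.250 × 0.0083 = 0.01037 m/d (same in every zone)
Zone A: v = q/n = 0.01037/0.28 = 0.03704 m/d → t_A = 326/0.03704 = 8801 d
Zone B: v = q/n = 0.01037/0.16 = 0.06482 m/d → t_B = 468/0.06482 = 7220 d
Zone C: v = q/n = 0.01037/0.14 = 0.07408 m/d → t_C = 300/0.07408 = 4049 d
Total t = 8801 + 7220 + 4049 = 20070 d
   = 20070 / 365 = 55.0 yr

55.0 years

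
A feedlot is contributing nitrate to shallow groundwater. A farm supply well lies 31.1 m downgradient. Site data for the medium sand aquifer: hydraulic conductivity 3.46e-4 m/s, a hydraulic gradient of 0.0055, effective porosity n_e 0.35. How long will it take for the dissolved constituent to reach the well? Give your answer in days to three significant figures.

66.2 days

K = 3.46e-4 m/s × 86400 s/d = 29.89 m/d
q = Ki = 29.89 × 0.0055 = 0.1644 m/d
Average linear velocity = 0.1644 / 0.35 = 0.4698 m/d
t = L / v = 31.1 / 0.4698 = 66.20 d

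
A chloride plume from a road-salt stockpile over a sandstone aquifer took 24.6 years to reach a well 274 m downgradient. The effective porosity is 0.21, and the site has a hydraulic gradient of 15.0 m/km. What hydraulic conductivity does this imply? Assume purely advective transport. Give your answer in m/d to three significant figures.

t = 24.6 years = 8979 d
v = L / t = 274 / 8979 = 0.03052 m/d
K = v · n / i = 0.03052 × 0.21 / 0.015 = 0.427 m/d

0.427 m/d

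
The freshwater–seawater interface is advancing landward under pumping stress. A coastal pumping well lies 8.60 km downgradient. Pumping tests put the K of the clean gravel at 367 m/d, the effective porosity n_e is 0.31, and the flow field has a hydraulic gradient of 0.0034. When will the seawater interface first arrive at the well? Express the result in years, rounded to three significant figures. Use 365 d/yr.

Darcy flux q = K·i = 367 × 0.0034 = 1.248 m/d
v = Ki/n = 367·0.0034/0.31 = 4.025 m/d
L = 8.60 km = 8600 m
t = L / v = 8600 / 4.025 = 2137 d
   = 2137 / 365 = 5.85 yr

5.85 years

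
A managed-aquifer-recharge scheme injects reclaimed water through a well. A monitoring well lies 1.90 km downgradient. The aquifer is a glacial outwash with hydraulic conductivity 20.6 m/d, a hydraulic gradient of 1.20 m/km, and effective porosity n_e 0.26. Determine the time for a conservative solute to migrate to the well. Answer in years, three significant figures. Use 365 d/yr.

Specific discharge q = 20.6 × 0.0012 = 0.02472 m/d
v = Ki/n = 20.6·0.0012/0.26 = 0.09508 m/d
L = 1.90 km = 1900 m
t = L / v = 1900 / 0.09508 = 19980 d
   = 19980 / 365 = 54.8 yr

54.8 years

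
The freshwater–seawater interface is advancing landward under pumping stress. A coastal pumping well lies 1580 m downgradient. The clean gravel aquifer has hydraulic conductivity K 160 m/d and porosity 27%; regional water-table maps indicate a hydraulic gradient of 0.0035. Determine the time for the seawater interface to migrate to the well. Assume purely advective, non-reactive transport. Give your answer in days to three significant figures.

762 days

q = Ki = 160 × 0.0035 = 0.5600 m/d
v = Ki/n = 160·0.0035/0.27 = 2.074 m/d
t = L / v = 1580 / 2.074 = 761.8 d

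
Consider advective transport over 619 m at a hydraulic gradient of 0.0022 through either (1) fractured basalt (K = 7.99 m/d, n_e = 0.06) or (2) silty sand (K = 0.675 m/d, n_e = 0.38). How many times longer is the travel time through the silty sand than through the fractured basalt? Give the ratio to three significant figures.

75.0

Unit 1 (fractured basalt): v = 7.99×0.0022/0.06 = 0.2930 m/d, t = 619/0.2930 = 2113 d
Unit 2 (silty sand): v = 0.675×0.0022/0.38 = 0.003908 m/d, t = 619/0.003908 = 158400 d
t(silty sand) / t(fractured basalt) = 158400/2113 = 75.0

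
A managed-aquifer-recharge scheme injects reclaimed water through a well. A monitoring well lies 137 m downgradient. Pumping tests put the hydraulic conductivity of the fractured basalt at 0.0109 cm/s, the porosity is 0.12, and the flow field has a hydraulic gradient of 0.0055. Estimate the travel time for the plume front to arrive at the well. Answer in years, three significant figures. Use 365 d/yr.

0.870 years

K = 0.0109 cm/s × 864 = 9.418 m/d
Darcy flux q = K·i = 9.418 × 0.0055 = 0.05180 m/d
v = Ki/n = 9.418·0.0055/0.12 = 0.4316 m/d
t = L / v = 137 / 0.4316 = 317.4 d
   = 317.4 / 365 = 0.870 yr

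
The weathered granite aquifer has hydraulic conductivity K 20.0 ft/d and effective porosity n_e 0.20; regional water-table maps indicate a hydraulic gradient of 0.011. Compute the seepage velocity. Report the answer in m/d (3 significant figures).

K = 20.0 ft/d × 0.3048 = 6.096 m/d
Specific discharge q = 6.096 × 0.011 = 0.06706 m/d
v_s = q/n_e = 0.06706/0.20 = 0.3353 m/d

0.335 m/d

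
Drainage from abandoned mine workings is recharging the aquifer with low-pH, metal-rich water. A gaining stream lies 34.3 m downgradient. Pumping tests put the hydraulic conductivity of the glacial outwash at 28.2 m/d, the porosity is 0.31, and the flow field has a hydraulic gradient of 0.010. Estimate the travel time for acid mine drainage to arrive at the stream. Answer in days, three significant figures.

37.7 days

q = Ki = 28.2 × 0.010 = 0.2820 m/d
Seepage velocity v = q / n = 0.2820 / 0.31 = 0.9097 m/d
t = L / v = 34.3 / 0.9097 = 37.71 d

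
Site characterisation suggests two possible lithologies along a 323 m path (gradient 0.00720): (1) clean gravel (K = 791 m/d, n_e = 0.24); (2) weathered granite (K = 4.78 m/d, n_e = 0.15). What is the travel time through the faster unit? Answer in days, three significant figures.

Unit 1 (clean gravel): v = 791×0.0072/0.24 = 23.73 m/d, t = 323/23.73 = 13.61 d
Unit 2 (weathered granite): v = 4.78×0.0072/0.15 = 0.2294 m/d, t = 323/0.2294 = 1408 d
Faster unit: t = 13.6 d

13.6 days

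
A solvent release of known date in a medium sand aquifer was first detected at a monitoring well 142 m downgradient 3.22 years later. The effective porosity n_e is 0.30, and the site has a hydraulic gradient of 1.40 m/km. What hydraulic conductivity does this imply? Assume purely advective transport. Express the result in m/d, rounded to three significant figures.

25.9 m/d

t = 3.22 years = 1175 d
v = L / t = 142 / 1175 = 0.1208 m/d
K = v · n / i = 0.1208 × 0.30 / 0.0014 = 25.9 m/d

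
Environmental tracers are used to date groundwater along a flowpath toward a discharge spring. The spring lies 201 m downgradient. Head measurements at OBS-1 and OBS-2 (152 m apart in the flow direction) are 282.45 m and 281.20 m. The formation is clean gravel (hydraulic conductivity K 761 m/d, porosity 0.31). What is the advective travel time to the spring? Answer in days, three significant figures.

9.96 days

Hydraulic gradient i = (282.45 − 281.20) / 152 = 1.25 / 152 = 0.008224
q = Ki = 761 × 0.008224 = 6.258 m/d
Seepage velocity v = q / n = 6.258 / 0.31 = 20.19 m/d
t = L / v = 201 / 20.19 = 9.956 d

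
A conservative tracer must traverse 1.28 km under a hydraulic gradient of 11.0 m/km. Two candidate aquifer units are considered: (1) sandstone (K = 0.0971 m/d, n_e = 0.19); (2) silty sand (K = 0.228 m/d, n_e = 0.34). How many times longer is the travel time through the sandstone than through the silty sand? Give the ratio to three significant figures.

Unit 1 (sandstone): v = 0.0971×0.011/0.19 = 0.005622 m/d, t = 1280/0.005622 = 227700 d
Unit 2 (silty sand): v = 0.228×0.011/0.34 = 0.007376 m/d, t = 1280/0.007376 = 173500 d
t(sandstone) / t(silty sand) = 227700/173500 = 1.31

1.31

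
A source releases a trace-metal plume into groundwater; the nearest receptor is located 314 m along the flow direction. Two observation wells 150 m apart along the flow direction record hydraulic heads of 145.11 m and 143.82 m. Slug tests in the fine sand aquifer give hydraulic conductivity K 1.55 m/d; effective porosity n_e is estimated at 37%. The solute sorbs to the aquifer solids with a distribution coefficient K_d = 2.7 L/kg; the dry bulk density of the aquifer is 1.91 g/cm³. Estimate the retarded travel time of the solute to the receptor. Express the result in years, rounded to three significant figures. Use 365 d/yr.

357 years

Hydraulic gradient i = (145.11 − 143.82) / 150 = 1.29 / 150 = 0.008600
Specific discharge q = 1.55 × 0.008600 = 0.01333 m/d
Average linear velocity = 0.01333 / 0.37 = 0.03603 m/d
Retardation R = 1 + ρ_b·K_d/n = 1 + 1.91×2.7/0.37 = 14.94
Contaminant velocity v_c = v/R = 0.03603/14.94 = 0.002412 m/d
t = L/v_c = 314/0.002412 = 130200 d
   = 130200/365 = 357 yr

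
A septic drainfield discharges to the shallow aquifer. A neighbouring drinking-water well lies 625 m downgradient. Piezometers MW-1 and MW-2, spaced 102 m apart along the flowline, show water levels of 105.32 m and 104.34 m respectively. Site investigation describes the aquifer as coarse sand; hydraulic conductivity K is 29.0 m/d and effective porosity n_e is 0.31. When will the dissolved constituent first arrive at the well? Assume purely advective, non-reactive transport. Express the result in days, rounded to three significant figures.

695 days

Hydraulic gradient i = (105.32 − 104.34) / 102 = 0.98 / 102 = 0.009608
Specific discharge q = 29.0 × 0.009608 = 0.2786 m/d
Seepage velocity v = q / n = 0.2786 / 0.31 = 0.8988 m/d
t = L / v = 625 / 0.8988 = 695.4 d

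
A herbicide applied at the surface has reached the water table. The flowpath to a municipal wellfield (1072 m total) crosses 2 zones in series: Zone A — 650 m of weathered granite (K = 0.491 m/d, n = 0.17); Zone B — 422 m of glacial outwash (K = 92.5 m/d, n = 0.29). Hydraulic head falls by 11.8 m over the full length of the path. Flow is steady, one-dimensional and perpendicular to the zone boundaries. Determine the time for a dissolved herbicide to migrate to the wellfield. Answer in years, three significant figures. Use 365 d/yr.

Continuity: the same q passes through each zone, so ΔH = q·Σ(L_j/K_j) — the zones act as resistances in series.
Σ(L/K) = 650/0.491 + 422/92.5 = 1324 + 4.562 = 1328 d
q = ΔH / Σ(L/K) = 11.8 / 1328 = 0.008883 m/d (same in every zone)
Zone A: v = q/n = 0.008883/0.17 = 0.05225 m/d → t_A = 650/0.05225 = 12440 d
Zone B: v = q/n = 0.008883/0.29 = 0.03063 m/d → t_B = 422/0.03063 = 13780 d
Total t = 12440 + 13780 = 26220 d
   = 26220 / 365 = 71.8 yr

71.8 years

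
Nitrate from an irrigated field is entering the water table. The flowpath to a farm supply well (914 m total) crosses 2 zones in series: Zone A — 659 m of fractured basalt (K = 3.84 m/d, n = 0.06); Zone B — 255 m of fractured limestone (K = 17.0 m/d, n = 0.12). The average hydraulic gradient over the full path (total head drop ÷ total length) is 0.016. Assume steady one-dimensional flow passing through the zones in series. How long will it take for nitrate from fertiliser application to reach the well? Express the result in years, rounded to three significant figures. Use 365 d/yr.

2.45 years

Steady 1-D flow in series ⇒ the Darcy flux q is identical in every zone and the zone head losses add (resistances L/K in series).
Σ(L/K) = 659/3.84 + 255/17.0 = 171.6 + 15.00 = 186.6 d
K_eq = L_total / Σ(L/K) = 914 / 186.6 = 4.898 m/d
q = K_eq · i = 4.898 × 0.016 = 0.07836 m/d (same in every zone)
Zone A: v = q/n = 0.07836/0.06 = 1.306 m/d → t_A = 659/1.306 = 504.6 d
Zone B: v = q/n = 0.07836/0.12 = 0.6530 m/d → t_B = 255/0.6530 = 390.5 d
Total t = 504.6 + 390.5 = 895.0 d
   = 895.0 / 365 = 2.45 yr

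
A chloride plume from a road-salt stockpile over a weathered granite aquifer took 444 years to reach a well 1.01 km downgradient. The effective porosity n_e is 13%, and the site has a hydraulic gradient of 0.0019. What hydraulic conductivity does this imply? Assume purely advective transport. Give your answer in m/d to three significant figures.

0.426 m/d

t = 444 years = 162100 d
L = 1.01 km = 1010 m
v = L / t = 1010 / 162100 = 0.006232 m/d
K = v · n / i = 0.006232 × 0.13 / 0.0019 = 0.426 m/d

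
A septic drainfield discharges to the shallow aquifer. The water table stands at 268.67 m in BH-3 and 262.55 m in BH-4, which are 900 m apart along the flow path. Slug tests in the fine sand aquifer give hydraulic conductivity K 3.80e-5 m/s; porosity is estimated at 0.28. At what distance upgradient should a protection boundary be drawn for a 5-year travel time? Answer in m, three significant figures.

146 m

Hydraulic gradient i = (268.67 − 262.55) / 900 = 6.12 / 900 = 0.006800
K = 3.80e-5 m/s × 86400 s/d = 3.283 m/d
Darcy flux q = K·i = 3.283 × 0.006800 = 0.02233 m/d
Average linear velocity = 0.02233 / 0.28 = 0.07973 m/d
T = 5 yr × 365 = 1825 d
L = v × T = 0.07973 × 1825 = 145.5 m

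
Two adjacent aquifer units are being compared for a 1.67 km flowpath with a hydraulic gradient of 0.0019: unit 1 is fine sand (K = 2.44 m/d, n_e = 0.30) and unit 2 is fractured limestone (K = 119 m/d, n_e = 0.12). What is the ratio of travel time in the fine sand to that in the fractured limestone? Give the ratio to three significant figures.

122

Unit 1 (fine sand): v = 2.44×0.0019/0.30 = 0.01545 m/d, t = 1670/0.01545 = 108100 d
Unit 2 (fractured limestone): v = 119×0.0019/0.12 = 1.884 m/d, t = 1670/1.884 = 886.3 d
t(fine sand) / t(fractured limestone) = 108100/886.3 = 122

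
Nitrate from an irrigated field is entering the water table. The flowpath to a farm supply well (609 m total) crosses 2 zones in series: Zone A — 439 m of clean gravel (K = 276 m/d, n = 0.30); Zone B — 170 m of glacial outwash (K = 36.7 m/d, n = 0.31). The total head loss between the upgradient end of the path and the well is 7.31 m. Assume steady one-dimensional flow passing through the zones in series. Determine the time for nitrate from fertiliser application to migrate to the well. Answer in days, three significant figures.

Continuity: the same q passes through each zone, so ΔH = q·Σ(L_j/K_j) — the zones act as resistances in series.
Σ(L/K) = 439/276 + 170/36.7 = 1.591 + 4.632 = 6.223 d
q = ΔH / Σ(L/K) = 7.31 / 6.223 = 1.175 m/d (same in every zone)
Zone A: v = q/n = 1.175/0.30 = 3.916 m/d → t_A = 439/3.916 = 112.1 d
Zone B: v = q/n = 1.175/0.31 = 3.789 m/d → t_B = 170/3.789 = 44.86 d
Total t = 112.1 + 44.86 = 157.0 d

157 days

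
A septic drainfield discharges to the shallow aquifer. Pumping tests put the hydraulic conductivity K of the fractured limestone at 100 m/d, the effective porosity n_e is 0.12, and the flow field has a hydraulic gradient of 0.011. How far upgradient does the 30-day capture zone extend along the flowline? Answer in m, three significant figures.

275 m

q = Ki = 100 × 0.011 = 1.100 m/d
Seepage velocity v = q / n = 1.100 / 0.12 = 9.167 m/d
L = v × T = 9.167 × 30 = 275.0 m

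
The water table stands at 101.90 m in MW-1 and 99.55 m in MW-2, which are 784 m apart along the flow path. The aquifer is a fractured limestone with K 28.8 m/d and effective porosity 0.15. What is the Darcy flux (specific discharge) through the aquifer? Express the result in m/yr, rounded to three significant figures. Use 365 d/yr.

31.5 m/yr

Hydraulic gradient i = (101.90 − 99.55) / 784 = 2.35 / 784 = 0.002997
Specific discharge q = 28.8 × 0.002997 = 0.08633 m/d
   = 0.08633 × 365 = 31.5 m/yr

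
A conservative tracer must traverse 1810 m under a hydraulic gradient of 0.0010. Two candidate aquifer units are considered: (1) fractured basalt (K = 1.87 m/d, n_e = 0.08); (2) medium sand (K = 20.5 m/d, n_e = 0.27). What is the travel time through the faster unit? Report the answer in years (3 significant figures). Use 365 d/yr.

Unit 1 (fractured basalt): v = 1.87×0.0010/0.08 = 0.02338 m/d, t = 1810/0.02338 = 77430 d
Unit 2 (medium sand): v = 20.5×0.0010/0.27 = 0.07593 m/d, t = 1810/0.07593 = 23840 d
Faster: 23840 d / 365 = 65.3 yr

65.3 years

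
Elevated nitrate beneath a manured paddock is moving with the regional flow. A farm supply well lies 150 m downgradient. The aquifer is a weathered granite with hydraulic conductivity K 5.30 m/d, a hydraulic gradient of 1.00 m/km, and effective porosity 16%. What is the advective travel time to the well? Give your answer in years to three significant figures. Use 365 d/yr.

Specific discharge q = 5.30 × 0.0010 = 0.005300 m/d
Seepage velocity v = q / n = 0.005300 / 0.16 = 0.03313 m/d
t = L / v = 150 / 0.03313 = 4528 d
   = 4528 / 365 = 12.4 yr

12.4 years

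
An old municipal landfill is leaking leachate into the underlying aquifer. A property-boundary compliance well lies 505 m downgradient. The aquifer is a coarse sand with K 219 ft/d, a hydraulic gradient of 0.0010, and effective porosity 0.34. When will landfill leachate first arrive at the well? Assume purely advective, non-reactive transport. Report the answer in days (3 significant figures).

2570 days

K = 219 ft/d × 0.3048 = 66.75 m/d
q = Ki = 66.75 × 0.0010 = 0.06675 m/d
Average linear velocity = 0.06675 / 0.34 = 0.1963 m/d
t = L / v = 505 / 0.1963 = 2572 d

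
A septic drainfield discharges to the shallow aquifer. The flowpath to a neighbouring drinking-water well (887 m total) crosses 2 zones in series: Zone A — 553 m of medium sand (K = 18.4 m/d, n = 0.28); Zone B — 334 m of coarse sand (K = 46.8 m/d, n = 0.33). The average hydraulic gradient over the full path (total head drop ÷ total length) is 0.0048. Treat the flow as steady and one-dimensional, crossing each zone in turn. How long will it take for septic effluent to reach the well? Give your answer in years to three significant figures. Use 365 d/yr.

For zones in series the flux q is common to all zones; the equivalent conductivity is the harmonic (thickness-weighted) mean, K_eq = L_total / Σ(L_j/K_j).
Σ(L/K) = 553/18.4 + 334/46.8 = 30.05 + 7.137 = 37.19 d
K_eq = L_total / Σ(L/K) = 887 / 37.19 = 23.85 m/d
q = K_eq · i = 23.85 × 0.0048 = 0.1145 m/d (same in every zone)
Zone A: v = q/n = 0.1145/0.28 = 0.4089 m/d → t_A = 553/0.4089 = 1353 d
Zone B: v = q/n = 0.1145/0.33 = 0.3469 m/d → t_B = 334/0.3469 = 962.8 d
Total t = 1353 + 962.8 = 2315 d
   = 2315 / 365 = 6.34 yr

6.34 years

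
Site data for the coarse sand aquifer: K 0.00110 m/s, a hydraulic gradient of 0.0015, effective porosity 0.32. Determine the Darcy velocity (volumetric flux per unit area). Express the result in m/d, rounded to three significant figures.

0.143 m/d

K = 0.00110 m/s × 86400 s/d = 95.04 m/d
Darcy flux q = K·i = 95.04 × 0.0015 = 0.1426 m/d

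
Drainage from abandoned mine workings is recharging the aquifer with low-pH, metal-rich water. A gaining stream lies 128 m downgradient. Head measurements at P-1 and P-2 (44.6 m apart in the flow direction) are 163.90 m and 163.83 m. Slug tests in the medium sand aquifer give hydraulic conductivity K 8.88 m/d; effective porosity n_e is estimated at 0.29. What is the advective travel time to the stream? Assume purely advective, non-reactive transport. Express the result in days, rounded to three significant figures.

2660 days

Hydraulic gradient i = (163.90 − 163.83) / 44.6 = 0.07 / 44.6 = 0.001570
q = Ki = 8.88 × 0.001570 = 0.01394 m/d
v_s = q/n_e = 0.01394/0.29 = 0.04806 m/d
t = L / v = 128 / 0.04806 = 2663 d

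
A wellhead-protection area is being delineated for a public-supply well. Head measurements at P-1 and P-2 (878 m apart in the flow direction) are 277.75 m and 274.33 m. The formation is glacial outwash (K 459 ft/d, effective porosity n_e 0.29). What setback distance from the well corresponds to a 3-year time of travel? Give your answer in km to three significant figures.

Hydraulic gradient i = (277.75 − 274.33) / 878 = 3.42 / 878 = 0.003895
K = 459 ft/d × 0.3048 = 139.9 m/d
Darcy flux q = K·i = 139.9 × 0.003895 = 0.5450 m/d
Seepage velocity v = q / n = 0.5450 / 0.29 = 1.879 m/d
T = 3 yr × 365 = 1095 d
L = v × T = 1.879 × 1095 = 2058 m
   = 2.06 km

2.06 km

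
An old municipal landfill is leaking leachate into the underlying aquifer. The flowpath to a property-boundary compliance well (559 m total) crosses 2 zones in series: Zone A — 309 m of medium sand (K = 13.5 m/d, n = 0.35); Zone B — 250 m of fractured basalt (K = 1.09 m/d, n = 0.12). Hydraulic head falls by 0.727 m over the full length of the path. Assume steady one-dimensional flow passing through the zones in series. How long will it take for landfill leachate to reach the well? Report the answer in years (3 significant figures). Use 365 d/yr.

Continuity: the same q passes through each zone, so ΔH = q·Σ(L_j/K_j) — the zones act as resistances in series.
Σ(L/K) = 309/13.5 + 250/1.09 = 22.89 + 229.4 = 252.2 d
q = ΔH / Σ(L/K) = 0.727 / 252.2 = 0.002882 m/d (same in every zone)
Zone A: v = q/n = 0.002882/0.35 = 0.008235 m/d → t_A = 309/0.008235 = 37520 d
Zone B: v = q/n = 0.002882/0.12 = 0.02402 m/d → t_B = 250/0.02402 = 10410 d
Total t = 37520 + 10410 = 47930 d
   = 47930 / 365 = 131 yr

131 years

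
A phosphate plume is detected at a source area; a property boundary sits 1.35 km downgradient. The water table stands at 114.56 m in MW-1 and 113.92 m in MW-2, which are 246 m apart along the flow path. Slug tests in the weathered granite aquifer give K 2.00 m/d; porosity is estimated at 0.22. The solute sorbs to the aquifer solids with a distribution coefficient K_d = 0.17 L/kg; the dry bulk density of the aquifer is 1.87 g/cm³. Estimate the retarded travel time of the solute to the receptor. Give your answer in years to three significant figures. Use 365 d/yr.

382 years

Hydraulic gradient i = (114.56 − 113.92) / 246 = 0.64 / 246 = 0.002602
Darcy flux q = K·i = 2.00 × 0.002602 = 0.005203 m/d
Seepage velocity v = q / n = 0.005203 / 0.22 = 0.02365 m/d
Retardation R = 1 + ρ_b·K_d/n = 1 + 1.87×0.17/0.22 = 2.445
Contaminant velocity v_c = v/R = 0.02365/2.445 = 0.009673 m/d
L = 1.35 km = 1350 m
t = L/v_c = 1350/0.009673 = 139600 d
   = 139600/365 = 382 yr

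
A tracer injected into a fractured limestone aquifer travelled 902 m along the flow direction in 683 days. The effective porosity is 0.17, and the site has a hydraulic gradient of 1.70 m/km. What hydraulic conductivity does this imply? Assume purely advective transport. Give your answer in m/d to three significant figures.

132 m/d

v = L / t = 902 / 683 = 1.321 m/d
K = v · n / i = 1.321 × 0.17 / 0.0017 = 132 m/d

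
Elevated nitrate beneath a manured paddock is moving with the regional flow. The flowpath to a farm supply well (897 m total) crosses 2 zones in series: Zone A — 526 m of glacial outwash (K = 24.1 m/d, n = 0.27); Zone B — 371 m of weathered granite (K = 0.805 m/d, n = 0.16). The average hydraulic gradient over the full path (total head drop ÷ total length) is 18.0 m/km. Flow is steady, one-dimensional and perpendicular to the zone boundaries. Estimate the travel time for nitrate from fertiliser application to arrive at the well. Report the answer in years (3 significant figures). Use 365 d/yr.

Continuity: the same q passes through each zone, so ΔH = q·Σ(L_j/K_j) — the zones act as resistances in series.
Σ(L/K) = 526/24.1 + 371/0.805 = 21.83 + 460.9 = 482.7 d
K_eq = L_total / Σ(L/K) = 897 / 482.7 = 1.858 m/d
q = K_eq · i = 1.858 × 0.018 = 0.03345 m/d (same in every zone)
Zone A: v = q/n = 0.03345/0.27 = 0.1239 m/d → t_A = 526/0.1239 = 4246 d
Zone B: v = q/n = 0.03345/0.16 = 0.2091 m/d → t_B = 371/0.2091 = 1775 d
Total t = 4246 + 1775 = 6020 d
   = 6020 / 365 = 16.5 yr

16.5 years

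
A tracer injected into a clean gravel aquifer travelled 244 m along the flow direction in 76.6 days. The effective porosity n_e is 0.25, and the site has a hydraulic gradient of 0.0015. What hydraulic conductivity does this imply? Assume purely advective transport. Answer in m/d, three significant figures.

v = L / t = 244 / 76.6 = 3.185 m/d
K = v · n / i = 3.185 × 0.25 / 0.0015 = 531 m/d

531 m/d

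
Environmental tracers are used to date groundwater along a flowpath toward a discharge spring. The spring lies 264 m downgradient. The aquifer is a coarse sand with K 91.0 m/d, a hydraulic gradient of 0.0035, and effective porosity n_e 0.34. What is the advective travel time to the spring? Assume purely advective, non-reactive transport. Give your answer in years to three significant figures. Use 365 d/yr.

Darcy flux q = K·i = 91.0 × 0.0035 = 0.3185 m/d
Seepage velocity v = q / n = 0.3185 / 0.34 = 0.9368 m/d
t = L / v = 264 / 0.9368 = 281.8 d
   = 281.8 / 365 = 0.772 yr

0.772 years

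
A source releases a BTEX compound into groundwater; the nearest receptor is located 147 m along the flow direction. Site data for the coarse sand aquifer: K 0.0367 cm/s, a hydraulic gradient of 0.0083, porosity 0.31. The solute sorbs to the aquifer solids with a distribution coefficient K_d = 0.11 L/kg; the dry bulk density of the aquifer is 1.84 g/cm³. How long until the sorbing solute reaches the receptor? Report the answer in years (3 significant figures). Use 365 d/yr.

0.784 years

K = 0.0367 cm/s × 864 = 31.71 m/d
Darcy flux q = K·i = 31.71 × 0.0083 = 0.2632 m/d
Average linear velocity = 0.2632 / 0.31 = 0.8490 m/d
Retardation R = 1 + ρ_b·K_d/n = 1 + 1.84×0.11/0.31 = 1.653
Contaminant velocity v_c = v/R = 0.8490/1.653 = 0.5136 m/d
t = L/v_c = 147/0.5136 = 286.2 d
   = 286.2/365 = 0.784 yr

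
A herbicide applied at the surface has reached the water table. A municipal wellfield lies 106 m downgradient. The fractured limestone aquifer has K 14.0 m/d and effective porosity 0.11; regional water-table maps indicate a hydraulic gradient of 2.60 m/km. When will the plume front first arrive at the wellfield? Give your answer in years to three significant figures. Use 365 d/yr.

0.878 years

Specific discharge q = 14.0 × 0.0026 = 0.03640 m/d
Average linear velocity = 0.03640 / 0.11 = 0.3309 m/d
t = L / v = 106 / 0.3309 = 320.3 d
   = 320.3 / 365 = 0.878 yr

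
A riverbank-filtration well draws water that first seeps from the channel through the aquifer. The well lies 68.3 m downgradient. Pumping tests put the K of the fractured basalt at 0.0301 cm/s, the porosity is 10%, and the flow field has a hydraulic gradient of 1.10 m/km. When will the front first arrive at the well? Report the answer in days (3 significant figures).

239 days

K = 0.0301 cm/s × 864 = 26.01 m/d
q = Ki = 26.01 × 0.0011 = 0.02861 m/d
Average linear velocity = 0.02861 / 0.10 = 0.2861 m/d
t = L / v = 68.3 / 0.2861 = 238.8 d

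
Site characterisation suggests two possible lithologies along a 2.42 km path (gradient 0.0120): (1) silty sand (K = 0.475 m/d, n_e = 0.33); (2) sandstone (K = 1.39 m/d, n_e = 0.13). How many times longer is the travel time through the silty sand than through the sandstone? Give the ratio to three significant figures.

7.43

Unit 1 (silty sand): v = 0.475×0.012/0.33 = 0.01727 m/d, t = 2420/0.01727 = 140100 d
Unit 2 (sandstone): v = 1.39×0.012/0.13 = 0.1283 m/d, t = 2420/0.1283 = 18860 d
t(silty sand) / t(sandstone) = 140100/18860 = 7.43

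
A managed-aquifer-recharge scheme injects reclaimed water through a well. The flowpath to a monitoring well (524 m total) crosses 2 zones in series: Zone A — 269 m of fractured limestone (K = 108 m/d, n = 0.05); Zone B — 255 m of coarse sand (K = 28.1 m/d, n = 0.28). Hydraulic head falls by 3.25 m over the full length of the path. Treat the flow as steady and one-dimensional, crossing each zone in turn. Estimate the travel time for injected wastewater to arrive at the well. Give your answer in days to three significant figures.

302 days

Steady 1-D flow in series ⇒ the Darcy flux q is identical in every zone and the zone head losses add (resistances L/K in series).
Σ(L/K) = 269/108 + 255/28.1 = 2.491 + 9.075 = 11.57 d
q = ΔH / Σ(L/K) = 3.25 / 11.57 = 0.2810 m/d (same in every zone)
Zone A: v = q/n = 0.2810/0.05 = 5.620 m/d → t_A = 269/5.620 = 47.86 d
Zone B: v = q/n = 0.2810/0.28 = 1.004 m/d → t_B = 255/1.004 = 254.1 d
Total t = 47.86 + 254.1 = 301.9 d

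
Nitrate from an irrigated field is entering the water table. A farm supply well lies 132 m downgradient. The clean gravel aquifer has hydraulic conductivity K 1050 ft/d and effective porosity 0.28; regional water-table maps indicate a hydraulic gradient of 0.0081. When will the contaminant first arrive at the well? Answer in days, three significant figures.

14.3 days

K = 1050 ft/d × 0.3048 = 320.0 m/d
Darcy flux q = K·i = 320.0 × 0.0081 = 2.592 m/d
v_s = q/n_e = 2.592/0.28 = 9.258 m/d
t = L / v = 132 / 9.258 = 14.26 d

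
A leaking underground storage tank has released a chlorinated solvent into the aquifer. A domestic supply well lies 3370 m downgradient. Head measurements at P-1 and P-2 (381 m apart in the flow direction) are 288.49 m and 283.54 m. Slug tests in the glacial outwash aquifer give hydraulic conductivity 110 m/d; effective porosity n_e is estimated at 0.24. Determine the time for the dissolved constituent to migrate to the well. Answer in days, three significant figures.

566 days

Hydraulic gradient i = (288.49 − 283.54) / 381 = 4.95 / 381 = 0.01299
Darcy flux q = K·i = 110 × 0.01299 = 1.429 m/d
v = Ki/n = 110·0.01299/0.24 = 5.955 m/d
t = L / v = 3370 / 5.955 = 565.9 d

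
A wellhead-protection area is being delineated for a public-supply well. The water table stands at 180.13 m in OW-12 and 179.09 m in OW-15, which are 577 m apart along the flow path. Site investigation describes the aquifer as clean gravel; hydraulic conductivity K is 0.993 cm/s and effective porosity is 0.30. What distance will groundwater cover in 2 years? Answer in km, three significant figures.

3.76 km

Hydraulic gradient i = (180.13 − 179.09) / 577 = 1.04 / 577 = 0.001802
K = 0.993 cm/s × 864 = 858.0 m/d
Darcy flux q = K·i = 858.0 × 0.001802 = 1.546 m/d
v = Ki/n = 858.0·0.001802/0.30 = 5.155 m/d
T = 2 yr × 365 = 730 d
L = v × T = 5.155 × 730 = 3763 m
   = 3.76 km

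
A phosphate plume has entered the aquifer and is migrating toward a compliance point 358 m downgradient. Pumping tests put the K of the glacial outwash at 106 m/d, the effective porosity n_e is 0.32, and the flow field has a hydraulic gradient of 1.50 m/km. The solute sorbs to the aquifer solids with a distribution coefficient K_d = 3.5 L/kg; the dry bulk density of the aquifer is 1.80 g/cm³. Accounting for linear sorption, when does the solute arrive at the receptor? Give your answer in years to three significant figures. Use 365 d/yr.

q = Ki = 106 × 0.0015 = 0.1590 m/d
Seepage velocity v = q / n = 0.1590 / 0.32 = 0.4969 m/d
Retardation R = 1 + ρ_b·K_d/n = 1 + 1.80×3.5/0.32 = 20.69
Contaminant velocity v_c = v/R = 0.4969/20.69 = 0.02402 m/d
t = L/v_c = 358/0.02402 = 14910 d
   = 14910/365 = 40.8 yr

40.8 years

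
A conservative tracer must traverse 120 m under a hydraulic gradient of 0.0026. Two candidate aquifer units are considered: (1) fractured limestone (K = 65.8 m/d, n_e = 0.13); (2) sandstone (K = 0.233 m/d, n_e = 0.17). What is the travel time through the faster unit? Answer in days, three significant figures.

91.2 days

Unit 1 (fractured limestone): v = 65.8×0.0026/0.13 = 1.316 m/d, t = 120/1.316 = 91.19 d
Unit 2 (sandstone): v = 0.233×0.0026/0.17 = 0.003564 m/d, t = 120/0.003564 = 33670 d
Faster unit: t = 91.2 d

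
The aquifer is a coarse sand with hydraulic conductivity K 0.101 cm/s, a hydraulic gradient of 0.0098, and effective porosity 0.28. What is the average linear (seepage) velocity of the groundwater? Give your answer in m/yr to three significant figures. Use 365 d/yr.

1110 m/yr

K = 0.101 cm/s × 864 = 87.26 m/d
Darcy flux q = K·i = 87.26 × 0.0098 = 0.8552 m/d
Average linear velocity = 0.8552 / 0.28 = 3.054 m/d
   = 3.054 × 365 = 1110 m/yr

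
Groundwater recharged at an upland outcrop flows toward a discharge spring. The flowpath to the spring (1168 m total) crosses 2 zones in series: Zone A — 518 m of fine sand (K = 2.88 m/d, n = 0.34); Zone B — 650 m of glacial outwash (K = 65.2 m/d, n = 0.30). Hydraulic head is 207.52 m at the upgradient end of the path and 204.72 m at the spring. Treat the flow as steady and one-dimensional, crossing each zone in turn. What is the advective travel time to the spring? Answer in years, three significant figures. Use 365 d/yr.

Total head drop ΔH = 207.52 − 204.72 = 2.80 m
Steady 1-D flow in series ⇒ the Darcy flux q is identical in every zone and the zone head losses add (resistances L/K in series).
Σ(L/K) = 518/2.88 + 650/65.2 = 179.9 + 9.969 = 189.8 d
q = ΔH / Σ(L/K) = 2.80 / 189.8 = 0.01475 m/d (same in every zone)
Zone A: v = q/n = 0.01475/0.34 = 0.04338 m/d → t_A = 518/0.04338 = 11940 d
Zone B: v = q/n = 0.01475/0.30 = 0.04917 m/d → t_B = 650/0.04917 = 13220 d
Total t = 11940 + 13220 = 25160 d
   = 25160 / 365 = 68.9 yr

68.9 years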